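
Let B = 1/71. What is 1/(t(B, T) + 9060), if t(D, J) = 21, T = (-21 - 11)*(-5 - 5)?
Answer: 1/9081 ≈ 0.00011012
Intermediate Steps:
B = 1/71 ≈ 0.014085
T = 320 (T = -32*(-10) = 320)
1/(t(B, T) + 9060) = 1/(21 + 9060) = 1/9081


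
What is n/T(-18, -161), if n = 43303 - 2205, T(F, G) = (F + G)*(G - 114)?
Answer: 41098/49225 ≈ 0.83490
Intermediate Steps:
T(F, G) = (-114 + G)*(F + G) (T(F, G) = (F + G)*(-114 + G) = (-114 + G)*(F + G))
n = 41098
n/T(-18, -161) = 41098/((-161)**2 - 114*(-18) - 114*(-161) - 18*(-161)) = 41098/(25921 + 2052 + 18354 + 2898) = 41098/49225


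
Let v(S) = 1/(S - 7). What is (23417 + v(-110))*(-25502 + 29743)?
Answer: 11619440908/117 ≈ 9.9311e+7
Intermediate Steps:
v(S) = 1/(-7 + S)
(23417 + v(-110))*(-25502 + 29743) = (23417 + 1/(-7 - 110))*(-25502 + 29743) = (23417 + 1/(-117))*4241 = (23417 - 1/117)*4241 = (2739788/117)*4241 = 11619440908/117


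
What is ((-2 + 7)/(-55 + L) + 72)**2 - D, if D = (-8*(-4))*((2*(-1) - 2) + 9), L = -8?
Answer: 19894921/3969 ≈ 5012.6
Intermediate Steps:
D = 160 (D = 32*((-2 - 2) + 9) = 32*(-4 + 9) = 32*5 = 160)
((-2 + 7)/(-55 + L) + 72)**2 - D = ((-2 + 7)/(-55 - 8) + 72)**2 - 1*160 = (5/(-63) + 72)**2 - 160 = (5*(-1/63) + 72)**2 - 160 = (-5/63 + 72)**2 - 160 = (4531/63)**2 - 160 = 20529961/3969 - 160 = 19894921/3969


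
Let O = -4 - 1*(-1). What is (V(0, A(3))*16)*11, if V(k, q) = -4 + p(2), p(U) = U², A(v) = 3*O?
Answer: 0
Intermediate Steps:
O = -3 (O = -4 + 1 = -3)
A(v) = -9 (A(v) = 3*(-3) = -9)
V(k, q) = 0 (V(k, q) = -4 + 2² = -4 + 4 = 0)
(V(0, A(3))*16)*11 = (0*16)*11 = 0*11 = 0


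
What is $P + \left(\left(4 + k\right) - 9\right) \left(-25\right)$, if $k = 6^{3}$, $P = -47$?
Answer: $-5322$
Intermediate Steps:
$k = 216$
$P + \left(\left(4 + k\right) - 9\right) \left(-25\right) = -47 + \left(\left(4 + 216\right) - 9\right) \left(-25\right) = -47 + \left(220 - 9\right) \left(-25\right) = -47 + 211 \left(-25\right) = -47 - 5275 = -5322$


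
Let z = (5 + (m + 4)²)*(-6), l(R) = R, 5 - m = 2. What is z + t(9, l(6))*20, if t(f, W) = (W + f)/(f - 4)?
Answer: -264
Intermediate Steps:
m = 3 (m = 5 - 1*2 = 5 - 2 = 3)
t(f, W) = (W + f)/(-4 + f)
z = -324 (z = (5 + (3 + 4)²)*(-6) = (5 + 7²)*(-6) = (5 + 49)*(-6) = 54*(-6) = -324)
z + t(9, l(6))*20 = -324 + ((6 + 9)/(-4 + 9))*20 = -324 + (15/5)*20 = -324 + ((⅕)*15)*20 = -324 + 3*20 = -324 + 60 = -264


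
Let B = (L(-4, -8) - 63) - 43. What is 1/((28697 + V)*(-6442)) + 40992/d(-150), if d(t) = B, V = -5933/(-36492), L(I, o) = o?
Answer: -23044920111730978/64088624431543 ≈ -359.58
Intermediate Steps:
V = 5933/36492 (V = -5933*(-1/36492) = 5933/36492 ≈ 0.16258)
B = -114 (B = (-8 - 63) - 43 = -71 - 43 = -114)
d(t) = -114
1/((28697 + V)*(-6442)) + 40992/d(-150) = 1/((28697 + 5933/36492)*(-6442)) + 40992/(-114) = -1/6442/(1047216857/36492) + 40992*(-1/114) = (36492/1047216857)*(-1/6442) - 6832/19 = -18246/3373085496397 - 6832/19 = -23044920111730978/64088624431543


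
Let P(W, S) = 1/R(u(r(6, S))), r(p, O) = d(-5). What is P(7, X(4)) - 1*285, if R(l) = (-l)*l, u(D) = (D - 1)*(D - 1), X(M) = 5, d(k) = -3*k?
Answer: -10948561/38416 ≈ -285.00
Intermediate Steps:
r(p, O) = 15 (r(p, O) = -3*(-5) = 15)
u(D) = (-1 + D)² (u(D) = (-1 + D)*(-1 + D) = (-1 + D)²)
R(l) = -l²
P(W, S) = -1/38416 (P(W, S) = 1/(-((-1 + 15)²)²) = 1/(-(14²)²) = 1/(-1*196²) = 1/(-1*38416) = 1/(-38416) = -1/38416)
P(7, X(4)) - 1*285 = -1/38416 - 1*285 = -1/38416 - 285 = -10948561/38416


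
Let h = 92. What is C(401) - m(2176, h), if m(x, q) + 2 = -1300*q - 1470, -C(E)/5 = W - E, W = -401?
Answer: 125082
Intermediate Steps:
C(E) = 2005 + 5*E (C(E) = -5*(-401 - E) = 2005 + 5*E)
m(x, q) = -1472 - 1300*q (m(x, q) = -2 + (-1300*q - 1470) = -2 + (-1470 - 1300*q) = -1472 - 1300*q)
C(401) - m(2176, h) = (2005 + 5*401) - (-1472 - 1300*92) = (2005 + 2005) - (-1472 - 119600) = 4010 - 1*(-121072) = 4010 + 121072 = 125082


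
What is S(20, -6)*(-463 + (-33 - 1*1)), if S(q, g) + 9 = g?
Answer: 7455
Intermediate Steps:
S(q, g) = -9 + g
S(20, -6)*(-463 + (-33 - 1*1)) = (-9 - 6)*(-463 + (-33 - 1*1)) = -15*(-463 + (-33 - 1)) = -15*(-463 - 34) = -15*(-497) = 7455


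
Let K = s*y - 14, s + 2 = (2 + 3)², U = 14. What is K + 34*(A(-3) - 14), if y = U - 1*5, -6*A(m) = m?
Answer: -266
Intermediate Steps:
A(m) = -m/6
s = 23 (s = -2 + (2 + 3)² = -2 + 5² = -2 + 25 = 23)
y = 9 (y = 14 - 1*5 = 14 - 5 = 9)
K = 193 (K = 23*9 - 14 = 207 - 14 = 193)
K + 34*(A(-3) - 14) = 193 + 34*(-⅙*(-3) - 14) = 193 + 34*(½ - 14) = 193 + 34*(-27/2) = 193 - 459 = -266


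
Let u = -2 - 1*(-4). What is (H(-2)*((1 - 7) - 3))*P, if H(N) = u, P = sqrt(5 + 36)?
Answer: -18*sqrt(41) ≈ -115.26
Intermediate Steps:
u = 2 (u = -2 + 4 = 2)
P = sqrt(41) ≈ 6.4031
H(N) = 2
(H(-2)*((1 - 7) - 3))*P = (2*((1 - 7) - 3))*sqrt(41) = (2*(-6 - 3))*sqrt(41) = (2*(-9))*sqrt(41) = -18*sqrt(41)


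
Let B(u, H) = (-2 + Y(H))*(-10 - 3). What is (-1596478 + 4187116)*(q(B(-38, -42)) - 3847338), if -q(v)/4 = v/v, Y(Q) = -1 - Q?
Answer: -9967070384196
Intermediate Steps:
B(u, H) = 39 + 13*H (B(u, H) = (-2 + (-1 - H))*(-10 - 3) = (-3 - H)*(-13) = 39 + 13*H)
q(v) = -4 (q(v) = -4*v/v = -4*1 = -4)
(-1596478 + 4187116)*(q(B(-38, -42)) - 3847338) = (-1596478 + 4187116)*(-4 - 3847338) = 2590638*(-3847342) = -9967070384196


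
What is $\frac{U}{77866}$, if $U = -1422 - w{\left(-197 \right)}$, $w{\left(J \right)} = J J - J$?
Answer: $- \frac{20214}{38933} \approx -0.5192$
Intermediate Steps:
$w{\left(J \right)} = J^{2} - J$
$U = -40428$ ($U = -1422 - - 197 \left(-1 - 197\right) = -1422 - \left(-197\right) \left(-198\right) = -1422 - 39006 = -40428$)
$\frac{U}{77866} = - \frac{40428}{77866} = \left(-40428\right) \frac{1}{77866} = - \frac{20214}{38933}$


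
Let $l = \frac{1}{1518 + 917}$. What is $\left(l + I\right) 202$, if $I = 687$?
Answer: $\frac{337914892}{2435} \approx 1.3877 \cdot 10^{5}$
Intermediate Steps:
$l = \frac{1}{2435} \approx 0.00041068$
$\left(l + I\right) 202 = \left(\frac{1}{2435} + 687\right) 202 = \frac{1672846}{2435} \cdot 202 = \frac{337914892}{2435}$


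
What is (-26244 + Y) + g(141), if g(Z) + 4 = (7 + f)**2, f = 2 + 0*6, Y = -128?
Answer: -26295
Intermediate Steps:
f = 2 (f = 2 + 0 = 2)
g(Z) = 77 (g(Z) = -4 + (7 + 2)**2 = -4 + 9**2 = -4 + 81 = 77)
(-26244 + Y) + g(141) = (-26244 - 128) + 77 = -26372 + 77 = -26295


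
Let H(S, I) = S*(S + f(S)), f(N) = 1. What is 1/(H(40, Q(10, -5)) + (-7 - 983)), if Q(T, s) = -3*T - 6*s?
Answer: 1/650 ≈ 0.0015385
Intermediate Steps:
Q(T, s) = -6*s - 3*T
H(S, I) = S*(1 + S) (H(S, I) = S*(S + 1) = S*(1 + S))
1/(H(40, Q(10, -5)) + (-7 - 983)) = 1/(40*(1 + 40) + (-7 - 983)) = 1/(40*41 - 990) = 1/(1640 - 990) = 1/650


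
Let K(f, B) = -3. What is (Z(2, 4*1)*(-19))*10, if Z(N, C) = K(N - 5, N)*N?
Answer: 1140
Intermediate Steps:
Z(N, C) = -3*N
(Z(2, 4*1)*(-19))*10 = (-3*2*(-19))*10 = -6*(-19)*10 = 114*10 = 1140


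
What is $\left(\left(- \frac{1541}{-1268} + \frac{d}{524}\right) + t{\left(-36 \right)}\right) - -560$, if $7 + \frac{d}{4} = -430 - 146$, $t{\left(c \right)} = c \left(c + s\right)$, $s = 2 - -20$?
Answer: $\frac{176201539}{166108} \approx 1060.8$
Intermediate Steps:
$s = 22$ ($s = 2 + 20 = 22$)
$t{\left(c \right)} = c \left(22 + c\right)$ ($t{\left(c \right)} = c \left(c + 22\right) = c \left(22 + c\right)$)
$d = -2332$ ($d = -28 + 4 \left(-430 - 146\right) = -28 + 4 \left(-576\right) = -28 - 2304 = -2332$)
$\left(\left(- \frac{1541}{-1268} + \frac{d}{524}\right) + t{\left(-36 \right)}\right) - -560 = \left(\left(- \frac{1541}{-1268} - \frac{2332}{524}\right) - 36 \left(22 - 36\right)\right) - -560 = \left(\left(\left(-1541\right) \left(- \frac{1}{1268}\right) - \frac{583}{131}\right) - -504\right) + 560 = \left(\left(\frac{1541}{1268} - \frac{583}{131}\right) + 504\right) + 560 = \left(- \frac{537373}{166108} + 504\right) + 560 = \frac{83181059}{166108} + 560 = \frac{176201539}{166108}$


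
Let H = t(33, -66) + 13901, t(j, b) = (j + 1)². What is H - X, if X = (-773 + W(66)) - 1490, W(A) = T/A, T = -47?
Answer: 1143167/66 ≈ 17321.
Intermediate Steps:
t(j, b) = (1 + j)²
W(A) = -47/A
X = -149405/66 (X = (-773 - 47/66) - 1490 = -51065/66 - 1490 = -149405/66 ≈ -2263.7)
H = 15057 (H = (1 + 33)² + 13901 = 34² + 13901 = 1156 + 13901 = 15057)
H - X = 15057 - 1*(-149405/66) = 15057 + 149405/66 = 1143167/66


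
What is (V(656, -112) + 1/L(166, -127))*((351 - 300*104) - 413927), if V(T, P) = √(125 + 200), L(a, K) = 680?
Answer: -55597/85 - 2223880*√13 ≈ -8.0190e+6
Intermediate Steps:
V(T, P) = 5*√13 (V(T, P) = √325 = 5*√13)
(V(656, -112) + 1/L(166, -127))*((351 - 300*104) - 413927) = (5*√13 + 1/680)*((351 - 300*104) - 413927) = (5*√13 + 1/680)*((351 - 31200) - 413927) = (1/680 + 5*√13)*(-30849 - 413927) = (1/680 + 5*√13)*(-444776) = -55597/85 - 2223880*√13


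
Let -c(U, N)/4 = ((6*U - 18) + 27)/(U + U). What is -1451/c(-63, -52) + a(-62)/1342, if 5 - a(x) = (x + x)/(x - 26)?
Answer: 149940873/1210484 ≈ 123.87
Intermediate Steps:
a(x) = 5 - 2*x/(-26 + x) (a(x) = 5 - (x + x)/(x - 26) = 5 - 2*x/(-26 + x))
c(U, N) = -2*(9 + 6*U)/U (c(U, N) = -4*((6*U - 18) + 27)/(U + U) = -4*((-18 + 6*U) + 27)/(2*U) = -4*(9 + 6*U)*1/(2*U) = -2*(9 + 6*U)/U)
-1451/c(-63, -52) + a(-62)/1342 = -1451/(-12 - 18/(-63)) + ((-130 + 3*(-62))/(-26 - 62))/1342 = -1451/(-12 - 18*(-1/63)) + ((-130 - 186)/(-88))*(1/1342) = -1451/(-12 + 2/7) - 1/88*(-316)*(1/1342) = -1451/(-82/7) + (79/22)*(1/1342) = -1451*(-7/82) + 79/29524 = 10157/82 + 79/29524 = 149940873/1210484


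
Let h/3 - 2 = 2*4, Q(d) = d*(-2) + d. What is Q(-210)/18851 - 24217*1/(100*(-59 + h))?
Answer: 65303381/7809700 ≈ 8.3618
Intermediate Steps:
Q(d) = -d (Q(d) = -2*d + d = -d)
h = 30 (h = 6 + 3*(2*4) = 6 + 3*8 = 6 + 24 = 30)
Q(-210)/18851 - 24217*1/(100*(-59 + h)) = -1*(-210)/18851 - 24217*1/(100*(-59 + 30)) = 210*(1/18851) - 24217/((-29*100)) = 30/2693 - 24217/(-2900) = 30/2693 - 24217*(-1/2900) = 30/2693 + 24217/2900 = 65303381/7809700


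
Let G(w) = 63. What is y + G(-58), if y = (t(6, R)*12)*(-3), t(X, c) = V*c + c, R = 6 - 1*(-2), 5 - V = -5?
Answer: -3105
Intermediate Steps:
V = 10 (V = 5 - 1*(-5) = 5 + 5 = 10)
R = 8 (R = 6 + 2 = 8)
t(X, c) = 11*c (t(X, c) = 10*c + c = 11*c)
y = -3168 (y = ((11*8)*12)*(-3) = (88*12)*(-3) = 1056*(-3) = -3168)
y + G(-58) = -3168 + 63 = -3105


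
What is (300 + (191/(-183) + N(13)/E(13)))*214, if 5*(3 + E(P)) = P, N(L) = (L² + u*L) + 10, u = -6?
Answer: 1819321/183 ≈ 9941.6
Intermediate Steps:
N(L) = 10 + L² - 6*L (N(L) = (L² - 6*L) + 10 = 10 + L² - 6*L)
E(P) = -3 + P/5
(300 + (191/(-183) + N(13)/E(13)))*214 = (300 + (191/(-183) + (10 + 13² - 6*13)/(-3 + (⅕)*13)))*214 = (300 + (191*(-1/183) + (10 + 169 - 78)/(-3 + 13/5)))*214 = (300 + (-191/183 + 101/(-⅖)))*214 = (300 + (-191/183 + 101*(-5/2)))*214 = (300 + (-191/183 - 505/2))*214 = (300 - 92797/366)*214 = (17003/366)*214 = 1819321/183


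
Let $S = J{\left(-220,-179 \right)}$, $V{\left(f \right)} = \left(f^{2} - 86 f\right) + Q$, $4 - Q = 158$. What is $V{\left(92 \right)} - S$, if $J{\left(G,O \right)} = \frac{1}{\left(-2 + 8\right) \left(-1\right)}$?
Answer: $\frac{2389}{6} \approx 398.17$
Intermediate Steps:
$Q = -154$ ($Q = 4 - 158 = -154$)
$V{\left(f \right)} = -154 + f^{2} - 86 f$ ($V{\left(f \right)} = \left(f^{2} - 86 f\right) - 154 = -154 + f^{2} - 86 f$)
$J{\left(G,O \right)} = - \frac{1}{6}$ ($J{\left(G,O \right)} = \frac{1}{6 \left(-1\right)} = \frac{1}{-6} = - \frac{1}{6}$)
$S = - \frac{1}{6} \approx -0.16667$
$V{\left(92 \right)} - S = \left(-154 + 92^{2} - 7912\right) - - \frac{1}{6} = \left(-154 + 8464 - 7912\right) + \frac{1}{6} = 398 + \frac{1}{6} = \frac{2389}{6}$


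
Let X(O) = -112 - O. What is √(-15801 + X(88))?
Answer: I*√16001 ≈ 126.5*I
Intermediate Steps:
√(-15801 + X(88)) = √(-15801 + (-112 - 1*88)) = √(-15801 + (-112 - 88)) = √(-15801 - 200) = √(-16001) = I*√16001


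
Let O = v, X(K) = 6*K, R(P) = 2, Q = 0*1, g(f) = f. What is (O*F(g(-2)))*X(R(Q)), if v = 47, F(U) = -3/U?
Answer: 846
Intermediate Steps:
Q = 0
O = 47
(O*F(g(-2)))*X(R(Q)) = (47*(-3/(-2)))*(6*2) = (47*(-3*(-½)))*12 = (47*(3/2))*12 = (141/2)*12 = 846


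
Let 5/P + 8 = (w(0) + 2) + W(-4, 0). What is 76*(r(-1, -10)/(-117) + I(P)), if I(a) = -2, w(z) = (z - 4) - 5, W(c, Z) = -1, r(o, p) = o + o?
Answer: -17632/117 ≈ -150.70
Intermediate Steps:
r(o, p) = 2*o
w(z) = -9 + z (w(z) = (-4 + z) - 5 = -9 + z)
P = -5/16 (P = 5/(-8 + (((-9 + 0) + 2) - 1)) = 5/(-8 + ((-9 + 2) - 1)) = 5/(-8 + (-7 - 1)) = 5/(-8 - 8) = 5/(-16) = 5*(-1/16) = -5/16 ≈ -0.31250)
76*(r(-1, -10)/(-117) + I(P)) = 76*((2*(-1))/(-117) - 2) = 76*(-2*(-1/117) - 2) = 76*(2/117 - 2) = 76*(-232/117) = -17632/117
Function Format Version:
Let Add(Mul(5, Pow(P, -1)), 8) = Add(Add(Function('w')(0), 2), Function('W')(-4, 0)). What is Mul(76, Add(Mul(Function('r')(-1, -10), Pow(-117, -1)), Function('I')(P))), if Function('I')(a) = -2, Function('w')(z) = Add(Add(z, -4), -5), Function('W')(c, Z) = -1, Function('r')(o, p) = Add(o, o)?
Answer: Rational(-17632, 117) ≈ -150.70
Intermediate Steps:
Function('r')(o, p) = Mul(2, o)
Function('w')(z) = Add(-9, z) (Function('w')(z) = Add(Add(-4, z), -5) = Add(-9, z))
P = Rational(-5, 16) (P = Mul(5, Pow(Add(-8, Add(Add(Add(-9, 0), 2), -1)), -1)) = Mul(5, Pow(Add(-8, Add(Add(-9, 2), -1)), -1)) = Mul(5, Pow(Add(-8, Add(-7, -1)), -1)) = Mul(5, Pow(Add(-8, -8), -1)) = Mul(5, Pow(-16, -1)) = Mul(5, Rational(-1, 16)) = Rational(-5, 16) ≈ -0.31250)
Mul(76, Add(Mul(Function('r')(-1, -10), Pow(-117, -1)), Function('I')(P))) = Mul(76, Add(Mul(Mul(2, -1), Pow(-117, -1)), -2)) = Mul(76, Add(Mul(-2, Rational(-1, 117)), -2)) = Mul(76, Add(Rational(2, 117), -2)) = Mul(76, Rational(-232, 117)) = Rational(-17632, 117)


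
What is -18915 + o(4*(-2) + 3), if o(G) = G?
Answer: -18920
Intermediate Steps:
-18915 + o(4*(-2) + 3) = -18915 + (4*(-2) + 3) = -18915 + (-8 + 3) = -18915 - 5 = -18920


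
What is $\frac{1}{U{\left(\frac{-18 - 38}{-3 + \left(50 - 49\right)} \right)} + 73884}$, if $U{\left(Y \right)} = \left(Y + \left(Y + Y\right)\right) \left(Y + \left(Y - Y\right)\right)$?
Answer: $\frac{1}{76236} \approx 1.3117 \cdot 10^{-5}$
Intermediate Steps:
$U{\left(Y \right)} = 3 Y^{2}$ ($U{\left(Y \right)} = \left(Y + 2 Y\right) \left(Y + 0\right) = 3 Y Y = 3 Y^{2}$)
$\frac{1}{U{\left(\frac{-18 - 38}{-3 + \left(50 - 49\right)} \right)} + 73884} = \frac{1}{3 \left(\frac{-18 - 38}{-3 + \left(50 - 49\right)}\right)^{2} + 73884} = \frac{1}{3 \left(- \frac{56}{-3 + 1}\right)^{2} + 73884} = \frac{1}{3 \left(- \frac{56}{-2}\right)^{2} + 73884} = \frac{1}{3 \left(\left(-56\right) \left(- \frac{1}{2}\right)\right)^{2} + 73884} = \frac{1}{3 \cdot 28^{2} + 73884} = \frac{1}{3 \cdot 784 + 73884} = \frac{1}{2352 + 73884} = \frac{1}{76236}$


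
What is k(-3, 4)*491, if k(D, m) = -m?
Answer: -1964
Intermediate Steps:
k(-3, 4)*491 = -1*4*491 = -4*491 = -1964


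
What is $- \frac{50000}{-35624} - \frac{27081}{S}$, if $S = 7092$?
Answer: $- \frac{8474077}{3508964} \approx -2.415$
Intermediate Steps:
$- \frac{50000}{-35624} - \frac{27081}{S} = - \frac{50000}{-35624} - \frac{27081}{7092} = \left(-50000\right) \left(- \frac{1}{35624}\right) - \frac{3009}{788} = \frac{6250}{4453} - \frac{3009}{788} = - \frac{8474077}{3508964}$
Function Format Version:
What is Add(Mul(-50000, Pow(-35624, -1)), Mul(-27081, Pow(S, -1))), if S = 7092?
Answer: Rational(-8474077, 3508964) ≈ -2.4150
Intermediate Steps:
Add(Mul(-50000, Pow(-35624, -1)), Mul(-27081, Pow(S, -1))) = Add(Mul(-50000, Pow(-35624, -1)), Mul(-27081, Pow(7092, -1))) = Add(Mul(-50000, Rational(-1, 35624)), Mul(-27081, Rational(1, 7092))) = Add(Rational(6250, 4453), Rational(-3009, 788)) = Rational(-8474077, 3508964)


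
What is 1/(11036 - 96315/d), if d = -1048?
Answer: 1048/11662043 ≈ 8.9864e-5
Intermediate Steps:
1/(11036 - 96315/d) = 1/(11036 - 96315/(-1048)) = 1/(11036 - 96315*(-1/1048)) = 1/(11036 + 96315/1048) = 1/(11662043/1048) = 1048/11662043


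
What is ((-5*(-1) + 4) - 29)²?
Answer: 400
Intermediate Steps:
((-5*(-1) + 4) - 29)² = ((5 + 4) - 29)² = (9 - 29)² = (-20)² = 400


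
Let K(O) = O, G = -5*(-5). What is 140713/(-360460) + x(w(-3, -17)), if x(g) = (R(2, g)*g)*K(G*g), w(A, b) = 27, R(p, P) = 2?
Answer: 13138626287/360460 ≈ 36450.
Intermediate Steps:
G = 25
x(g) = 50*g**2 (x(g) = (2*g)*(25*g) = 50*g**2)
140713/(-360460) + x(w(-3, -17)) = 140713/(-360460) + 50*27**2 = 140713*(-1/360460) + 50*729 = -140713/360460 + 36450 = 13138626287/360460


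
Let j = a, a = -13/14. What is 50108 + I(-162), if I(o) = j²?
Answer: 9821337/196 ≈ 50109.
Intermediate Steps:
a = -13/14 (a = -13*1/14 = -13/14 ≈ -0.92857)
j = -13/14 ≈ -0.92857
I(o) = 169/196 (I(o) = (-13/14)² = 169/196)
50108 + I(-162) = 50108 + 169/196 = 9821337/196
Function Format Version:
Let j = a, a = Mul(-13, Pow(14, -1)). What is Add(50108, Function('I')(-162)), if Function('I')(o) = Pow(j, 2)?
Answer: Rational(9821337, 196) ≈ 50109.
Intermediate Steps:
a = Rational(-13, 14) (a = Mul(-13, Rational(1, 14)) = Rational(-13, 14) ≈ -0.92857)
j = Rational(-13, 14) ≈ -0.92857
Function('I')(o) = Rational(169, 196) (Function('I')(o) = Pow(Rational(-13, 14), 2) = Rational(169, 196))
Add(50108, Function('I')(-162)) = Add(50108, Rational(169, 196)) = Rational(9821337, 196)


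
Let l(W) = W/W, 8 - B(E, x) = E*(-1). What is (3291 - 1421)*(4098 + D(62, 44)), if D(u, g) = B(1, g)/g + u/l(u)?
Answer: 15559165/2 ≈ 7.7796e+6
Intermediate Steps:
B(E, x) = 8 + E (B(E, x) = 8 - E*(-1) = 8 - (-1)*E = 8 + E)
l(W) = 1
D(u, g) = u + 9/g (D(u, g) = (8 + 1)/g + u/1 = 9/g + u*1 = 9/g + u = u + 9/g)
(3291 - 1421)*(4098 + D(62, 44)) = (3291 - 1421)*(4098 + (62 + 9/44)) = 1870*(4098 + (62 + 9*(1/44))) = 1870*(4098 + (62 + 9/44)) = 1870*(4098 + 2737/44) = 1870*(183049/44) = 15559165/2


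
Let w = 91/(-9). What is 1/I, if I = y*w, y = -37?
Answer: 9/3367 ≈ 0.0026730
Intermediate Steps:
w = -91/9 (w = 91*(-⅑) = -91/9 ≈ -10.111)
I = 3367/9 (I = -37*(-91/9) = 3367/9 ≈ 374.11)
1/I = 1/(3367/9) = 9/3367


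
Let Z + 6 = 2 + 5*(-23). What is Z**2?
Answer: 14161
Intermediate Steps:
Z = -119 (Z = -6 + (2 + 5*(-23)) = -6 + (2 - 115) = -6 - 113 = -119)
Z**2 = (-119)**2 = 14161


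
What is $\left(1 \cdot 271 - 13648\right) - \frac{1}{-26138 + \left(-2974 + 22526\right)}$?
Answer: $- \frac{88100921}{6586} \approx -13377.0$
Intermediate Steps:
$\left(1 \cdot 271 - 13648\right) - \frac{1}{-26138 + \left(-2974 + 22526\right)} = \left(271 - 13648\right) - \frac{1}{-26138 + 19552} = -13377 - \frac{1}{-6586} = -13377 - - \frac{1}{6586} = -13377 + \frac{1}{6586} = - \frac{88100921}{6586}$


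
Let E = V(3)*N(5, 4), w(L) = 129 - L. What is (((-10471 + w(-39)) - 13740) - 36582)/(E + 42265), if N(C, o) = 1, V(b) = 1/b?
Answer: -181875/126796 ≈ -1.4344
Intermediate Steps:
E = ⅓ (E = 1/3 = (⅓)*1 = ⅓ ≈ 0.33333)
(((-10471 + w(-39)) - 13740) - 36582)/(E + 42265) = (((-10471 + (129 - 1*(-39))) - 13740) - 36582)/(⅓ + 42265) = (((-10471 + (129 + 39)) - 13740) - 36582)/(126796/3) = (((-10471 + 168) - 13740) - 36582)*(3/126796) = ((-10303 - 13740) - 36582)*(3/126796) = (-24043 - 36582)*(3/126796) = -60625*3/126796 = -181875/126796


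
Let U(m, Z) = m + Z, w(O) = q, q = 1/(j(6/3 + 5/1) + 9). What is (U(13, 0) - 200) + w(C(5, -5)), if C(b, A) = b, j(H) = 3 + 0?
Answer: -2243/12 ≈ -186.92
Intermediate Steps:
j(H) = 3
q = 1/12 (q = 1/(3 + 9) = 1/12 ≈ 0.083333)
w(O) = 1/12
U(m, Z) = Z + m
(U(13, 0) - 200) + w(C(5, -5)) = ((0 + 13) - 200) + 1/12 = (13 - 200) + 1/12 = -187 + 1/12 = -2243/12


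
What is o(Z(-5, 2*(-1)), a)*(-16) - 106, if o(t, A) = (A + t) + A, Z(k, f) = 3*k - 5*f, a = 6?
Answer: -218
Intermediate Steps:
Z(k, f) = -5*f + 3*k
o(t, A) = t + 2*A
o(Z(-5, 2*(-1)), a)*(-16) - 106 = ((-10*(-1) + 3*(-5)) + 2*6)*(-16) - 106 = ((-5*(-2) - 15) + 12)*(-16) - 106 = ((10 - 15) + 12)*(-16) - 106 = (-5 + 12)*(-16) - 106 = 7*(-16) - 106 = -112 - 106 = -218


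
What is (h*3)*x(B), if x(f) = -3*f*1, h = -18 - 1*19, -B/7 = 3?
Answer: -6993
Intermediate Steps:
B = -21 (B = -7*3 = -21)
h = -37 (h = -18 - 19 = -37)
x(f) = -3*f
(h*3)*x(B) = (-37*3)*(-3*(-21)) = -111*63 = -6993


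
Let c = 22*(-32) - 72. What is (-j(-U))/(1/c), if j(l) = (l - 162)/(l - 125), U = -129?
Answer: -6402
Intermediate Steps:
j(l) = (-162 + l)/(-125 + l)
c = -776 (c = -704 - 72 = -776)
(-j(-U))/(1/c) = (-(-162 - 1*(-129))/(-125 - 1*(-129)))/(1/(-776)) = (-(-162 + 129)/(-125 + 129))/(-1/776) = -(-33)/4*(-776) = -1*(-33/4)*(-776) = (33/4)*(-776) = -6402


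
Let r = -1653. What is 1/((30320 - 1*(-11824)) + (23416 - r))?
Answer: 1/67213 ≈ 1.4878e-5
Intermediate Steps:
1/((30320 - 1*(-11824)) + (23416 - r)) = 1/((30320 - 1*(-11824)) + (23416 - 1*(-1653))) = 1/((30320 + 11824) + (23416 + 1653)) = 1/(42144 + 25069) = 1/67213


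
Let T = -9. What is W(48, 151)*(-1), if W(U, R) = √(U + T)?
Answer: -√39 ≈ -6.2450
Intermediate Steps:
W(U, R) = √(-9 + U) (W(U, R) = √(U - 9) = √(-9 + U))
W(48, 151)*(-1) = √(-9 + 48)*(-1) = √39*(-1) = -√39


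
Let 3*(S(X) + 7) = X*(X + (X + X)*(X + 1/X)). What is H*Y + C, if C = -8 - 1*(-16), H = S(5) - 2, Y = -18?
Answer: -1540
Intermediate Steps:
S(X) = -7 + X*(X + 2*X*(X + 1/X))/3 (S(X) = -7 + (X*(X + (X + X)*(X + 1/X)))/3 = -7 + (X*(X + (2*X)*(X + 1/X)))/3 = -7 + (X*(X + 2*X*(X + 1/X)))/3 = -7 + X*(X + 2*X*(X + 1/X))/3)
H = 86 (H = (-7 + (1/3)*5**2 + (2/3)*5 + (2/3)*5**3) - 2 = (-7 + (1/3)*25 + 10/3 + (2/3)*125) - 2 = (-7 + 25/3 + 10/3 + 250/3) - 2 = 88 - 2 = 86)
C = 8 (C = -8 + 16 = 8)
H*Y + C = 86*(-18) + 8 = -1548 + 8 = -1540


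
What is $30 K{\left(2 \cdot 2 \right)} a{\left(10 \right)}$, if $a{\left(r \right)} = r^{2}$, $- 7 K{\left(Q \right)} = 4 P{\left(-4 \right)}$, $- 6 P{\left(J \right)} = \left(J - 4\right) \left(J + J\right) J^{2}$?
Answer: $\frac{2048000}{7} \approx 2.9257 \cdot 10^{5}$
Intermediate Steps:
$P{\left(J \right)} = - \frac{J^{3} \left(-4 + J\right)}{3}$ ($P{\left(J \right)} = - \frac{\left(J - 4\right) \left(J + J\right) J^{2}}{6} = - \frac{\left(-4 + J\right) 2 J J^{2}}{6} = - \frac{2 J \left(-4 + J\right) J^{2}}{6} = - \frac{2 J^{3} \left(-4 + J\right)}{6} = - \frac{J^{3} \left(-4 + J\right)}{3}$)
$K{\left(Q \right)} = \frac{2048}{21}$ ($K{\left(Q \right)} = - \frac{4 \frac{\left(-4\right)^{3} \left(4 - -4\right)}{3}}{7} = - \frac{4 \cdot \frac{1}{3} \left(-64\right) \left(4 + 4\right)}{7} = - \frac{4 \cdot \frac{1}{3} \left(-64\right) 8}{7} = - \frac{4 \left(- \frac{512}{3}\right)}{7} = \left(- \frac{1}{7}\right) \left(- \frac{2048}{3}\right) = \frac{2048}{21}$)
$30 K{\left(2 \cdot 2 \right)} a{\left(10 \right)} = 30 \cdot \frac{2048}{21} \cdot 10^{2} = \frac{20480}{7} \cdot 100 = \frac{2048000}{7}$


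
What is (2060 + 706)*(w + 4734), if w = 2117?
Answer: 18949866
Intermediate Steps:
(2060 + 706)*(w + 4734) = (2060 + 706)*(2117 + 4734) = 2766*6851 = 18949866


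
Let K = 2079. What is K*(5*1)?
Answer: 10395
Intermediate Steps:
K*(5*1) = 2079*(5*1) = 2079*5 = 10395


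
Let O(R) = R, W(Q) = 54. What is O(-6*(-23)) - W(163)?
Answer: 84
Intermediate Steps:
O(-6*(-23)) - W(163) = -6*(-23) - 1*54 = 138 - 54 = 84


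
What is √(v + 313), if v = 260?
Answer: √573 ≈ 23.937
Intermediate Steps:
√(v + 313) = √(260 + 313) = √573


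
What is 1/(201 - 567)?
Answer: -1/366 ≈ -0.0027322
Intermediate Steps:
1/(201 - 567) = 1/(-366) = -1/366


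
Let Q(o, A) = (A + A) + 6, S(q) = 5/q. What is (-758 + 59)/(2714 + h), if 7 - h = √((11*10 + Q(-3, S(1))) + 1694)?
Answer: -1901979/7402021 - 1398*√455/7402021 ≈ -0.26098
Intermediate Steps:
Q(o, A) = 6 + 2*A (Q(o, A) = 2*A + 6 = 6 + 2*A)
h = 7 - 2*√455 (h = 7 - √((11*10 + (6 + 2*(5/1))) + 1694) = 7 - √((110 + (6 + 2*(5*1))) + 1694) = 7 - √((110 + (6 + 2*5)) + 1694) = 7 - √((110 + (6 + 10)) + 1694) = 7 - √((110 + 16) + 1694) = 7 - √(126 + 1694) = 7 - √1820 = 7 - 2*√455 ≈ -35.661)
(-758 + 59)/(2714 + h) = (-758 + 59)/(2714 + (7 - 2*√455)) = -699/(2721 - 2*√455)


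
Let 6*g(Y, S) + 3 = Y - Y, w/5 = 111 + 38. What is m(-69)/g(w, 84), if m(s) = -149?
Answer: 298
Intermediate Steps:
w = 745 (w = 5*(111 + 38) = 5*149 = 745)
g(Y, S) = -½ (g(Y, S) = -½ + (Y - Y)/6 = -½ + (⅙)*0 = -½ + 0 = -½)
m(-69)/g(w, 84) = -149/(-½) = -149*(-2) = 298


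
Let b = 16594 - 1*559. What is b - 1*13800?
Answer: 2235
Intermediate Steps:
b = 16035 (b = 16594 - 559 = 16035)
b - 1*13800 = 16035 - 1*13800 = 16035 - 13800 = 2235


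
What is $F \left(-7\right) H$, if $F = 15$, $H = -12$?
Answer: $1260$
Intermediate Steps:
$F \left(-7\right) H = 15 \left(-7\right) \left(-12\right) = \left(-105\right) \left(-12\right) = 1260$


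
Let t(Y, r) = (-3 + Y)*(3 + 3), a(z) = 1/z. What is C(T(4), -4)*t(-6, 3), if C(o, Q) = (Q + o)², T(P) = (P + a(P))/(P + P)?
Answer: -332667/512 ≈ -649.74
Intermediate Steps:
t(Y, r) = -18 + 6*Y (t(Y, r) = (-3 + Y)*6 = -18 + 6*Y)
T(P) = (P + 1/P)/(2*P) (T(P) = (P + 1/P)/(P + P) = (P + 1/P)/((2*P)) = (P + 1/P)*(1/(2*P)) = (P + 1/P)/(2*P))
C(T(4), -4)*t(-6, 3) = (-4 + (½)*(1 + 4²)/4²)²*(-18 + 6*(-6)) = (-4 + (½)*(1/16)*(1 + 16))²*(-18 - 36) = (-4 + (½)*(1/16)*17)²*(-54) = (-4 + 17/32)²*(-54) = (-111/32)²*(-54) = (12321/1024)*(-54) = -332667/512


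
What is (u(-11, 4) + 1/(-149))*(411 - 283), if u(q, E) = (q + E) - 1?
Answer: -152704/149 ≈ -1024.9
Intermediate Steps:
u(q, E) = -1 + E + q (u(q, E) = (E + q) - 1 = -1 + E + q)
(u(-11, 4) + 1/(-149))*(411 - 283) = ((-1 + 4 - 11) + 1/(-149))*(411 - 283) = (-8 - 1/149)*128 = -1193/149*128 = -152704/149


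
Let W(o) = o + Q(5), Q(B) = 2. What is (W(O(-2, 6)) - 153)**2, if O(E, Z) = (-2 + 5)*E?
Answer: 24649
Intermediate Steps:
O(E, Z) = 3*E
W(o) = 2 + o (W(o) = o + 2 = 2 + o)
(W(O(-2, 6)) - 153)**2 = ((2 + 3*(-2)) - 153)**2 = ((2 - 6) - 153)**2 = (-4 - 153)**2 = (-157)**2 = 24649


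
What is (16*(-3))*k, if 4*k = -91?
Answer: 1092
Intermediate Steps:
k = -91/4 (k = (1/4)*(-91) = -91/4 ≈ -22.750)
(16*(-3))*k = (16*(-3))*(-91/4) = -48*(-91/4) = 1092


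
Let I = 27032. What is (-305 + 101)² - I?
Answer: 14584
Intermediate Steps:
(-305 + 101)² - I = (-305 + 101)² - 1*27032 = (-204)² - 27032 = 41616 - 27032 = 14584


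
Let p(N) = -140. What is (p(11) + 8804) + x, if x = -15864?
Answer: -7200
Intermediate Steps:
(p(11) + 8804) + x = (-140 + 8804) - 15864 = 8664 - 15864 = -7200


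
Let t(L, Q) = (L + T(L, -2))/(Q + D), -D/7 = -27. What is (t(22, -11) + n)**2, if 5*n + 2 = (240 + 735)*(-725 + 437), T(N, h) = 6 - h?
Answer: 624565225637809/198025 ≈ 3.1540e+9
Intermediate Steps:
D = 189 (D = -7*(-27) = 189)
t(L, Q) = (8 + L)/(189 + Q) (t(L, Q) = (L + (6 - 1*(-2)))/(Q + 189) = (L + (6 + 2))/(189 + Q) = (L + 8)/(189 + Q) = (8 + L)/(189 + Q))
n = -280802/5 (n = -2/5 + ((240 + 735)*(-725 + 437))/5 = -2/5 + (975*(-288))/5 = -2/5 + (1/5)*(-280800) = -2/5 - 56160 = -280802/5 ≈ -56160.)
(t(22, -11) + n)**2 = ((8 + 22)/(189 - 11) - 280802/5)**2 = (30/178 - 280802/5)**2 = ((1/178)*30 - 280802/5)**2 = (15/89 - 280802/5)**2 = (-24991303/445)**2 = 624565225637809/198025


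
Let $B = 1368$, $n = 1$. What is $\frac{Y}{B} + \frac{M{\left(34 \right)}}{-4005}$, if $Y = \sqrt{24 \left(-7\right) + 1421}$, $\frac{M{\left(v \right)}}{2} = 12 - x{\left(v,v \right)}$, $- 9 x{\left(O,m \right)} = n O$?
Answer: $- \frac{284}{36045} + \frac{\sqrt{1253}}{1368} \approx 0.017996$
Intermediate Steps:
$x{\left(O,m \right)} = - \frac{O}{9}$ ($x{\left(O,m \right)} = - \frac{1 O}{9} = - \frac{O}{9}$)
$M{\left(v \right)} = 24 + \frac{2 v}{9}$ ($M{\left(v \right)} = 2 \left(12 - - \frac{v}{9}\right) = 2 \left(12 + \frac{v}{9}\right) = 24 + \frac{2 v}{9}$)
$Y = \sqrt{1253}$ ($Y = \sqrt{-168 + 1421} = \sqrt{1253} \approx 35.398$)
$\frac{Y}{B} + \frac{M{\left(34 \right)}}{-4005} = \frac{\sqrt{1253}}{1368} + \frac{24 + \frac{2}{9} \cdot 34}{-4005} = \sqrt{1253} \cdot \frac{1}{1368} + \left(24 + \frac{68}{9}\right) \left(- \frac{1}{4005}\right) = \frac{\sqrt{1253}}{1368} + \frac{284}{9} \left(- \frac{1}{4005}\right) = \frac{\sqrt{1253}}{1368} - \frac{284}{36045} = - \frac{284}{36045} + \frac{\sqrt{1253}}{1368}$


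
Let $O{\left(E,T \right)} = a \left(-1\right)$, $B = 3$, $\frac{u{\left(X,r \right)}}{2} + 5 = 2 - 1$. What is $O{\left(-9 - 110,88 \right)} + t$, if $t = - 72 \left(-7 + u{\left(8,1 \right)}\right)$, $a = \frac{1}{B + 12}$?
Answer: $\frac{16199}{15} \approx 1079.9$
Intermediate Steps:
$u{\left(X,r \right)} = -8$ ($u{\left(X,r \right)} = -10 + 2 \left(2 - 1\right) = -10 + 2 \cdot 1 = -10 + 2 = -8$)
$a = \frac{1}{15}$ ($a = \frac{1}{3 + 12} = \frac{1}{15} \approx 0.066667$)
$O{\left(E,T \right)} = - \frac{1}{15}$ ($O{\left(E,T \right)} = \frac{1}{15} \left(-1\right) = - \frac{1}{15}$)
$t = 1080$ ($t = - 72 \left(-7 - 8\right) = \left(-72\right) \left(-15\right) = 1080$)
$O{\left(-9 - 110,88 \right)} + t = - \frac{1}{15} + 1080 = \frac{16199}{15}$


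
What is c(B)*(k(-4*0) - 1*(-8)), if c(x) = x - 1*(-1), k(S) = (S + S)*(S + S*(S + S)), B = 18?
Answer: 152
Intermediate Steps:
k(S) = 2*S*(S + 2*S²) (k(S) = (2*S)*(S + S*(2*S)) = (2*S)*(S + 2*S²) = 2*S*(S + 2*S²))
c(x) = 1 + x (c(x) = x + 1 = 1 + x)
c(B)*(k(-4*0) - 1*(-8)) = (1 + 18)*((-4*0)²*(2 + 4*(-4*0)) - 1*(-8)) = 19*(0²*(2 + 4*0) + 8) = 19*(0*(2 + 0) + 8) = 19*(0*2 + 8) = 19*(0 + 8) = 19*8 = 152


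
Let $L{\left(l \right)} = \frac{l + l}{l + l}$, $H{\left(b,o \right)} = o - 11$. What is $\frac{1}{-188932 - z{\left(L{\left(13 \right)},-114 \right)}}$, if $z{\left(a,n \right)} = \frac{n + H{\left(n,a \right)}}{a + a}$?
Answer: $- \frac{1}{188870} \approx -5.2946 \cdot 10^{-6}$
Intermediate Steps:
$H{\left(b,o \right)} = -11 + o$
$L{\left(l \right)} = 1$ ($L{\left(l \right)} = \frac{2 l}{2 l} = 2 l \frac{1}{2 l} = 1$)
$z{\left(a,n \right)} = \frac{-11 + a + n}{2 a}$ ($z{\left(a,n \right)} = \frac{n + \left(-11 + a\right)}{a + a} = \frac{-11 + a + n}{2 a}$)
$\frac{1}{-188932 - z{\left(L{\left(13 \right)},-114 \right)}} = \frac{1}{-188932 - \frac{-11 + 1 - 114}{2 \cdot 1}} = \frac{1}{-188932 - \frac{1}{2} \cdot 1 \left(-124\right)} = \frac{1}{-188932 - -62} = \frac{1}{-188932 + 62} = \frac{1}{-188870} = - \frac{1}{188870}$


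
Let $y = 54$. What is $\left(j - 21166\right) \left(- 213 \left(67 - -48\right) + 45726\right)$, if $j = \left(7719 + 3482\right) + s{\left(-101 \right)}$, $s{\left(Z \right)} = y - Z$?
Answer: $-208276110$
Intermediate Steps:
$s{\left(Z \right)} = 54 - Z$
$j = 11356$ ($j = \left(7719 + 3482\right) + \left(54 - -101\right) = 11201 + \left(54 + 101\right) = 11201 + 155 = 11356$)
$\left(j - 21166\right) \left(- 213 \left(67 - -48\right) + 45726\right) = \left(11356 - 21166\right) \left(- 213 \left(67 - -48\right) + 45726\right) = - 9810 \left(- 213 \left(67 + 48\right) + 45726\right) = - 9810 \left(\left(-213\right) 115 + 45726\right) = - 9810 \left(-24495 + 45726\right) = \left(-9810\right) 21231 = -208276110$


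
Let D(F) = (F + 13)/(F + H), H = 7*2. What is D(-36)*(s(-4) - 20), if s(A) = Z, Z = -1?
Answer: -483/22 ≈ -21.955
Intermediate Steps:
s(A) = -1
H = 14
D(F) = (13 + F)/(14 + F) (D(F) = (F + 13)/(F + 14) = (13 + F)/(14 + F))
D(-36)*(s(-4) - 20) = ((13 - 36)/(14 - 36))*(-1 - 20) = (-23/(-22))*(-21) = -1/22*(-23)*(-21) = (23/22)*(-21) = -483/22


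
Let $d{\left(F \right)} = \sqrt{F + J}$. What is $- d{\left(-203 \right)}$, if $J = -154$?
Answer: $- i \sqrt{357} \approx - 18.894 i$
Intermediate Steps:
$d{\left(F \right)} = \sqrt{-154 + F}$ ($d{\left(F \right)} = \sqrt{F - 154} = \sqrt{-154 + F}$)
$- d{\left(-203 \right)} = - \sqrt{-154 - 203} = - \sqrt{-357} = - i \sqrt{357}$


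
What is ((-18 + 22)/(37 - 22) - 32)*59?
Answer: -28084/15 ≈ -1872.3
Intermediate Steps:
((-18 + 22)/(37 - 22) - 32)*59 = (4/15 - 32)*59 = -476/15*59 = -28084/15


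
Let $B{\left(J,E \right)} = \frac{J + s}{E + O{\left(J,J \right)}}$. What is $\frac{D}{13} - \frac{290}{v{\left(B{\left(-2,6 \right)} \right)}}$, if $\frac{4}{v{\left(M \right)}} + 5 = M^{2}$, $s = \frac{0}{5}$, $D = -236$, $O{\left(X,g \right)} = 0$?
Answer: $\frac{39346}{117} \approx 336.29$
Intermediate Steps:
$s = 0$ ($s = 0 \cdot \frac{1}{5} = 0$)
$B{\left(J,E \right)} = \frac{J}{E}$ ($B{\left(J,E \right)} = \frac{J + 0}{E + 0} = \frac{J}{E}$)
$v{\left(M \right)} = \frac{4}{-5 + M^{2}}$
$\frac{D}{13} - \frac{290}{v{\left(B{\left(-2,6 \right)} \right)}} = - \frac{236}{13} - \frac{290}{4 \frac{1}{-5 + \left(- \frac{2}{6}\right)^{2}}} = \left(-236\right) \frac{1}{13} - \frac{290}{4 \frac{1}{-5 + \left(\left(-2\right) \frac{1}{6}\right)^{2}}} = - \frac{236}{13} - \frac{290}{4 \frac{1}{-5 + \left(- \frac{1}{3}\right)^{2}}} = - \frac{236}{13} - \frac{290}{4 \frac{1}{-5 + \frac{1}{9}}} = - \frac{236}{13} - \frac{290}{4 \frac{1}{- \frac{44}{9}}} = - \frac{236}{13} - \frac{290}{4 \left(- \frac{9}{44}\right)} = - \frac{236}{13} - \frac{290}{- \frac{9}{11}} = - \frac{236}{13} - - \frac{3190}{9} = - \frac{236}{13} + \frac{3190}{9} = \frac{39346}{117}$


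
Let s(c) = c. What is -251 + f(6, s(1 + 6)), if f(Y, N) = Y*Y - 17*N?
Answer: -334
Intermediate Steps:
f(Y, N) = Y² - 17*N
-251 + f(6, s(1 + 6)) = -251 + (6² - 17*(1 + 6)) = -251 + (36 - 17*7) = -251 + (36 - 119) = -251 - 83 = -334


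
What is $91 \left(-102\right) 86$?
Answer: $-798252$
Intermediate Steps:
$91 \left(-102\right) 86 = \left(-9282\right) 86 = -798252$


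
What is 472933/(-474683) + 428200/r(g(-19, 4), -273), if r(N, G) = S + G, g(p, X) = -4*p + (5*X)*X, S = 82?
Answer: -203349590803/90664453 ≈ -2242.9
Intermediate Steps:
g(p, X) = -4*p + 5*X²
r(N, G) = 82 + G
472933/(-474683) + 428200/r(g(-19, 4), -273) = 472933/(-474683) + 428200/(82 - 273) = 472933*(-1/474683) + 428200/(-191) = -472933/474683 + 428200*(-1/191) = -472933/474683 - 428200/191 = -203349590803/90664453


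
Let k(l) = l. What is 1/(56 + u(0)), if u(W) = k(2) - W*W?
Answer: 1/58 ≈ 0.017241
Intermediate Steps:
u(W) = 2 - W² (u(W) = 2 - W*W = 2 - W²)
1/(56 + u(0)) = 1/(56 + (2 - 1*0²)) = 1/(56 + (2 - 1*0)) = 1/(56 + (2 + 0)) = 1/(56 + 2) = 1/58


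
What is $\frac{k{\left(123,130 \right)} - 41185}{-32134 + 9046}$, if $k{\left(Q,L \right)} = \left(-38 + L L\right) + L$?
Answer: $\frac{1861}{1776} \approx 1.0479$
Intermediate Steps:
$k{\left(Q,L \right)} = -38 + L + L^{2}$ ($k{\left(Q,L \right)} = \left(-38 + L^{2}\right) + L = -38 + L + L^{2}$)
$\frac{k{\left(123,130 \right)} - 41185}{-32134 + 9046} = \frac{\left(-38 + 130 + 130^{2}\right) - 41185}{-32134 + 9046} = \frac{\left(-38 + 130 + 16900\right) - 41185}{-23088} = \left(16992 - 41185\right) \left(- \frac{1}{23088}\right) = \left(-24193\right) \left(- \frac{1}{23088}\right) = \frac{1861}{1776}$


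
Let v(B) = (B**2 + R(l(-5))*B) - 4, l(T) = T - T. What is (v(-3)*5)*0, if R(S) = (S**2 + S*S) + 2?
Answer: 0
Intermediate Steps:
l(T) = 0
R(S) = 2 + 2*S**2 (R(S) = (S**2 + S**2) + 2 = 2*S**2 + 2 = 2 + 2*S**2)
v(B) = -4 + B**2 + 2*B (v(B) = (B**2 + (2 + 2*0**2)*B) - 4 = (B**2 + (2 + 2*0)*B) - 4 = (B**2 + (2 + 0)*B) - 4 = (B**2 + 2*B) - 4 = -4 + B**2 + 2*B)
(v(-3)*5)*0 = ((-4 + (-3)**2 + 2*(-3))*5)*0 = ((-4 + 9 - 6)*5)*0 = -1*5*0 = -5*0 = 0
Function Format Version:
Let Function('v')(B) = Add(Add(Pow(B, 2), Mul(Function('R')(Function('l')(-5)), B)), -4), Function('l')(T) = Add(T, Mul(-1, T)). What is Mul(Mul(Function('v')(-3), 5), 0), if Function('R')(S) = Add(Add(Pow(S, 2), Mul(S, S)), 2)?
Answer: 0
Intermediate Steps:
Function('l')(T) = 0
Function('R')(S) = Add(2, Mul(2, Pow(S, 2))) (Function('R')(S) = Add(Add(Pow(S, 2), Pow(S, 2)), 2) = Add(Mul(2, Pow(S, 2)), 2) = Add(2, Mul(2, Pow(S, 2))))
Function('v')(B) = Add(-4, Pow(B, 2), Mul(2, B)) (Function('v')(B) = Add(Add(Pow(B, 2), Mul(Add(2, Mul(2, Pow(0, 2))), B)), -4) = Add(Add(Pow(B, 2), Mul(Add(2, Mul(2, 0)), B)), -4) = Add(Add(Pow(B, 2), Mul(Add(2, 0), B)), -4) = Add(Add(Pow(B, 2), Mul(2, B)), -4) = Add(-4, Pow(B, 2), Mul(2, B)))
Mul(Mul(Function('v')(-3), 5), 0) = Mul(Mul(Add(-4, Pow(-3, 2), Mul(2, -3)), 5), 0) = Mul(Mul(Add(-4, 9, -6), 5), 0) = Mul(Mul(-1, 5), 0) = Mul(-5, 0) = 0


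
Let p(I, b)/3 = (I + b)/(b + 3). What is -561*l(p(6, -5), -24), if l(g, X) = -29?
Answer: 16269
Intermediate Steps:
p(I, b) = 3*(I + b)/(3 + b) (p(I, b) = 3*((I + b)/(b + 3)) = 3*((I + b)/(3 + b)) = 3*(I + b)/(3 + b))
-561*l(p(6, -5), -24) = -561*(-29) = 16269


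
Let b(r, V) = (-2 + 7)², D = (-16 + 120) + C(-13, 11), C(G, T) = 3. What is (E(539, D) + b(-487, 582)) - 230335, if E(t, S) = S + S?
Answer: -230096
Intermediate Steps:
D = 107 (D = (-16 + 120) + 3 = 104 + 3 = 107)
b(r, V) = 25 (b(r, V) = 5² = 25)
E(t, S) = 2*S
(E(539, D) + b(-487, 582)) - 230335 = (2*107 + 25) - 230335 = (214 + 25) - 230335 = 239 - 230335 = -230096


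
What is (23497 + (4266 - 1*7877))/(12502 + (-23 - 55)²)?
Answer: 9943/9293 ≈ 1.0699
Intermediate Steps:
(23497 + (4266 - 1*7877))/(12502 + (-23 - 55)²) = (23497 + (4266 - 7877))/(12502 + (-78)²) = (23497 - 3611)/(12502 + 6084) = 19886/18586 = 19886*(1/18586) = 9943/9293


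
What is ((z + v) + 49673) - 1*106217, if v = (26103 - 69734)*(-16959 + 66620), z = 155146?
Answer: -2166660489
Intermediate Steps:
v = -2166759091 (v = -43631*49661 = -2166759091)
((z + v) + 49673) - 1*106217 = ((155146 - 2166759091) + 49673) - 1*106217 = (-2166603945 + 49673) - 106217 = -2166554272 - 106217 = -2166660489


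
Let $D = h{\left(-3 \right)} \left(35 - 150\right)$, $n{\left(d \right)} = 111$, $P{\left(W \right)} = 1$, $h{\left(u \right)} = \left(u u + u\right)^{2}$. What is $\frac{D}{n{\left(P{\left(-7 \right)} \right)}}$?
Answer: $- \frac{1380}{37} \approx -37.297$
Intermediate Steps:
$h{\left(u \right)} = \left(u + u^{2}\right)^{2}$ ($h{\left(u \right)} = \left(u^{2} + u\right)^{2} = \left(u + u^{2}\right)^{2}$)
$D = -4140$ ($D = \left(-3\right)^{2} \left(1 - 3\right)^{2} \left(35 - 150\right) = 9 \left(-2\right)^{2} \left(-115\right) = 9 \cdot 4 \left(-115\right) = 36 \left(-115\right) = -4140$)
$\frac{D}{n{\left(P{\left(-7 \right)} \right)}} = - \frac{4140}{111} = \left(-4140\right) \frac{1}{111} = - \frac{1380}{37}$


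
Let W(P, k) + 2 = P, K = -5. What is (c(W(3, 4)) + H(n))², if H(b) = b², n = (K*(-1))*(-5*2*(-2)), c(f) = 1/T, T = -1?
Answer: 99980001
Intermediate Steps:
W(P, k) = -2 + P
c(f) = -1 (c(f) = 1/(-1) = -1)
n = 100 (n = (-5*(-1))*(-5*2*(-2)) = 5*(-10*(-2)) = 5*20 = 100)
(c(W(3, 4)) + H(n))² = (-1 + 100²)² = (-1 + 10000)² = 9999² = 99980001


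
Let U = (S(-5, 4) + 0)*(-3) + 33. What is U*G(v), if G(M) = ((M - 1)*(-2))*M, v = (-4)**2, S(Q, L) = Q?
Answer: -23040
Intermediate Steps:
v = 16
G(M) = M*(2 - 2*M) (G(M) = ((-1 + M)*(-2))*M = (2 - 2*M)*M = M*(2 - 2*M))
U = 48 (U = (-5 + 0)*(-3) + 33 = -5*(-3) + 33 = 15 + 33 = 48)
U*G(v) = 48*(2*16*(1 - 1*16)) = 48*(2*16*(1 - 16)) = 48*(2*16*(-15)) = 48*(-480) = -23040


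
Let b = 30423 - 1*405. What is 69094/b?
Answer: 34547/15009 ≈ 2.3018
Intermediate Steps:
b = 30018 (b = 30423 - 405 = 30018)
69094/b = 69094/30018 = 69094*(1/30018) = 34547/15009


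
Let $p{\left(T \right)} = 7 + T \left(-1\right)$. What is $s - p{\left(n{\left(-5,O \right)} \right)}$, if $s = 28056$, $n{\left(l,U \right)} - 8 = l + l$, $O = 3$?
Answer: $28047$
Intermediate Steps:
$n{\left(l,U \right)} = 8 + 2 l$ ($n{\left(l,U \right)} = 8 + \left(l + l\right) = 8 + 2 l$)
$p{\left(T \right)} = 7 - T$
$s - p{\left(n{\left(-5,O \right)} \right)} = 28056 - \left(7 - \left(8 + 2 \left(-5\right)\right)\right) = 28056 - \left(7 - \left(8 - 10\right)\right) = 28056 - \left(7 - -2\right) = 28056 - \left(7 + 2\right) = 28056 - 9 = 28047$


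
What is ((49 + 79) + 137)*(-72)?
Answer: -19080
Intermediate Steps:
((49 + 79) + 137)*(-72) = (128 + 137)*(-72) = 265*(-72) = -19080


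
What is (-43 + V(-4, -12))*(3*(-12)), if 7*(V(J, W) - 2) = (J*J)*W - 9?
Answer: 17568/7 ≈ 2509.7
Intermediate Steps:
V(J, W) = 5/7 + W*J**2/7 (V(J, W) = 2 + ((J*J)*W - 9)/7 = 2 + (J**2*W - 9)/7 = 2 + (W*J**2 - 9)/7 = 2 + (-9 + W*J**2)/7 = 2 + (-9/7 + W*J**2/7) = 5/7 + W*J**2/7)
(-43 + V(-4, -12))*(3*(-12)) = (-43 + (5/7 + (1/7)*(-12)*(-4)**2))*(3*(-12)) = (-43 + (5/7 + (1/7)*(-12)*16))*(-36) = (-43 + (5/7 - 192/7))*(-36) = (-43 - 187/7)*(-36) = -488/7*(-36) = 17568/7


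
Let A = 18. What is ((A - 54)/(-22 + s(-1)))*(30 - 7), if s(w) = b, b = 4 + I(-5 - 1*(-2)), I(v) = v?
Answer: 276/7 ≈ 39.429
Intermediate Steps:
b = 1 (b = 4 + (-5 - 1*(-2)) = 4 + (-5 + 2) = 4 - 3 = 1)
s(w) = 1
((A - 54)/(-22 + s(-1)))*(30 - 7) = ((18 - 54)/(-22 + 1))*(30 - 7) = -36/(-21)*23 = -36*(-1/21)*23 = (12/7)*23 = 276/7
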